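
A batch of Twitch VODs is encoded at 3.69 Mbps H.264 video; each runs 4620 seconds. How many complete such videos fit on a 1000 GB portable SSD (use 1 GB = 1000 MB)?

Per item: 3.690 Mbps × 4620 s = 17,048 Mb = 2,131 MB.
Capacity: 1000 GB = 8,000,000 Mb; 469.27 items → 469 complete.

469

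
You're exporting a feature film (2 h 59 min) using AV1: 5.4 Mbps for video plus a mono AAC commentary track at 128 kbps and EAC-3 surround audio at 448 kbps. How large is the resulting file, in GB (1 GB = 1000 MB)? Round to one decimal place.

2 h 59 min = 179 min = 10740 s
Audio total: 128 + 448 = 576 kbps = 0.576 Mbps.
Total bitrate: 5.4 + 0.576 = 5.976 Mbps.
Stream data: 5.976 Mbps × 10740 s = 64182.2 Mb.
64,182 Mb ÷ 8 = 8,023 MB → 8.023 GB.

8.0 GB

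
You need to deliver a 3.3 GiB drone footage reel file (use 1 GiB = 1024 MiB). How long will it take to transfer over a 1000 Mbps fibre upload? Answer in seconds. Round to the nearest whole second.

File: 3.3 GiB = 28346.8 Mb.
At 1000 Mbps: 28346.8 / 1000 = 28.3 s ≈ 28.3 seconds.

28 seconds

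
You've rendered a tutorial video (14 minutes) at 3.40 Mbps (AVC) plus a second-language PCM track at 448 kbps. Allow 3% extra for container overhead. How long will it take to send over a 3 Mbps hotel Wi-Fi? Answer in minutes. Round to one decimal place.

14 min = 840 s
Audio: 448 kbps = 0.448 Mbps.
Total bitrate: 3.848 Mbps.
File: 3.848 Mbps × 840 s = 3232.3 Mb.
With 3% container overhead: ×1.03. → 3329.3 Mb.
At 3 Mbps: 3329.3 / 3 = 1109.8 s ≈ 18.5 minutes.

18.5 minutes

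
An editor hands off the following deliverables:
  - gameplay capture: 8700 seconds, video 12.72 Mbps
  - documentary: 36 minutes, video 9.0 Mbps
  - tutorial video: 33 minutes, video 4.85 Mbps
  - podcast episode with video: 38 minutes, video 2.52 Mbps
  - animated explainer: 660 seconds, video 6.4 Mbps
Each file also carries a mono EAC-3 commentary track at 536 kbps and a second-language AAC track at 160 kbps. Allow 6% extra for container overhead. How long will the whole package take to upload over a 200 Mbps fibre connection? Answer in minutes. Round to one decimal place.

Audio total: 536 + 160 = 696 kbps = 0.696 Mbps.
gameplay capture: 13.416 Mbps × 8700 s × 1.06 = 123722.4 Mb
documentary: 9.696 Mbps × 2160 s × 1.06 = 22200.0 Mb
tutorial video: 5.546 Mbps × 1980 s × 1.06 = 11639.9 Mb
podcast episode with video: 3.216 Mbps × 2280 s × 1.06 = 7772.4 Mb
animated explainer: 7.096 Mbps × 660 s × 1.06 = 4964.4 Mb
Total: 170299.0 Mb = 21287.4 MB.
At 200 Mbps: 170299.0 / 200 = 851 s ≈ 14.2 minutes.

14.2 minutes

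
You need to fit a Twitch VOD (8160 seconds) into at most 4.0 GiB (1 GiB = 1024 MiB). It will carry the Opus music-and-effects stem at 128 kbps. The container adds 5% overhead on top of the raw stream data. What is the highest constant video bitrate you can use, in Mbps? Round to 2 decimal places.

3.88 Mbps

Budget: 4.0 GiB = 34359.7 Mb.
Stream payload after overhead: 34359.7 / 1.05 = 32723.6 Mb.
Total bitrate budget: 32723.6 Mb / 8160 s = 4.010 Mbps.
Audio: 128 kbps = 0.128 Mbps.
Video: 4.010 − 0.128 = 3.882 Mbps.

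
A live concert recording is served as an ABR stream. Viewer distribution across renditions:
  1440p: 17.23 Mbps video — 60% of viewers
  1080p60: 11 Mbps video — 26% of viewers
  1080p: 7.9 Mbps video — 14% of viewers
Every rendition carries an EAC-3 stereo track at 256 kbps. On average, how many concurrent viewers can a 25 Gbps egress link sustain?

1717

Audio: 256 kbps = 0.256 Mbps.
Average per-viewer bitrate: 0.60×17.486 + 0.26×11.256 + 0.14×8.156 = 14.560 Mbps.
25 Gbps = 25,000 Mbps; 25,000 / 14.560 = 1717.03 → 1717.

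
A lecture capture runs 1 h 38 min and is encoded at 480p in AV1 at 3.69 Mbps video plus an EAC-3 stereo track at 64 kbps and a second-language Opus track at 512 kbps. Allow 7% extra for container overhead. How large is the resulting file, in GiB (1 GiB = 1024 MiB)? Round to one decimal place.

1 h 38 min = 98 min = 5880 s
Audio total: 64 + 512 = 576 kbps = 0.576 Mbps.
Total bitrate: 3.69 + 0.576 = 4.266 Mbps.
Stream data: 4.266 Mbps × 5880 s = 25084.1 Mb.
With 7% container overhead: ×1.07.
26,840 Mb = 3,354,995,700 bytes ÷ 1,073,741,824 = 3.125 GiB.

3.1 GiB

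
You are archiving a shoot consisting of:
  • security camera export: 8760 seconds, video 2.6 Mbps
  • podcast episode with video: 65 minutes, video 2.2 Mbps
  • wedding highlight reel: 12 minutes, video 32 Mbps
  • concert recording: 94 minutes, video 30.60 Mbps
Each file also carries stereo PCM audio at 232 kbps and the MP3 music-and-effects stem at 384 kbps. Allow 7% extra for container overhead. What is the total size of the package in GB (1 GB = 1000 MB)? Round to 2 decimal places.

31.93 GB

Audio total: 232 + 384 = 616 kbps = 0.616 Mbps.
security camera export: 3.216 Mbps × 8760 s × 1.07 = 30144.2 Mb
podcast episode with video: 2.816 Mbps × 3900 s × 1.07 = 11751.2 Mb
wedding highlight reel: 32.616 Mbps × 720 s × 1.07 = 25127.4 Mb
concert recording: 31.216 Mbps × 5640 s × 1.07 = 188382.3 Mb
Total: 255405.1 Mb = 31925.6 MB.
= 31.93 GB.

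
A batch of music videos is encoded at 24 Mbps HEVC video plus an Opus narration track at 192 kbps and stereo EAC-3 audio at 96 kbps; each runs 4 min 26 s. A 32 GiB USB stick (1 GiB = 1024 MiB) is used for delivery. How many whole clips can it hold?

42

4 min 26 s = 266 s
Audio total: 192 + 96 = 288 kbps = 0.288 Mbps.
Total bitrate: 24.288 Mbps.
Per item: 24.288 Mbps × 266 s = 6,461 Mb = 807.6 MB.
Capacity: 32 GiB = 274,878 Mb; 42.55 items → 42 complete.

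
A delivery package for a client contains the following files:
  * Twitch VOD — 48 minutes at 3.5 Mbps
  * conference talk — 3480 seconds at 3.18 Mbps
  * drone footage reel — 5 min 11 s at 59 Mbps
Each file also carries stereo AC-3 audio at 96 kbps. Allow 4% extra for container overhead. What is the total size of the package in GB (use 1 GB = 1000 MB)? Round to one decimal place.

Audio: 96 kbps = 0.096 Mbps.
Twitch VOD: 3.596 Mbps × 2880 s × 1.04 = 10770.7 Mb
conference talk: 3.276 Mbps × 3480 s × 1.04 = 11856.5 Mb
drone footage reel: 59.096 Mbps × 311 s × 1.04 = 19114.0 Mb
Total: 41741.2 Mb = 5217.7 MB.
= 5.218 GB.

5.2 GB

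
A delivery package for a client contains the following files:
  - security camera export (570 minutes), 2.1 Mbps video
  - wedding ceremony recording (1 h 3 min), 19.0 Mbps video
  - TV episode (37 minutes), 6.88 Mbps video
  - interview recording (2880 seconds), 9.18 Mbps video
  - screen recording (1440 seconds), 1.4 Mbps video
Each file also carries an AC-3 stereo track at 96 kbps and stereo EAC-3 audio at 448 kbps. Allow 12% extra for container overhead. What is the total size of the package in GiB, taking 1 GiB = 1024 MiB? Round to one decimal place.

27.6 GiB

Audio total: 96 + 448 = 544 kbps = 0.544 Mbps.
security camera export: 2.644 Mbps × 34200 s × 1.12 = 101275.8 Mb
wedding ceremony recording: 19.544 Mbps × 3780 s × 1.12 = 82741.5 Mb
TV episode: 7.424 Mbps × 2220 s × 1.12 = 18459.0 Mb
interview recording: 9.724 Mbps × 2880 s × 1.12 = 31365.7 Mb
screen recording: 1.944 Mbps × 1440 s × 1.12 = 3135.3 Mb
Total: 236977.3 Mb = 29622.2 MB.
= 27.59 GiB.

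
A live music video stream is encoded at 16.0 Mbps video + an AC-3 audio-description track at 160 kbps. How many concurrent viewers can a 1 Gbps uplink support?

Audio: 160 kbps = 0.160 Mbps.
Per-viewer media rate: 16.160 Mbps.
1 Gbps = 1,000 Mbps; 1,000 / 16.160 = 61.88 → 61 viewers.

61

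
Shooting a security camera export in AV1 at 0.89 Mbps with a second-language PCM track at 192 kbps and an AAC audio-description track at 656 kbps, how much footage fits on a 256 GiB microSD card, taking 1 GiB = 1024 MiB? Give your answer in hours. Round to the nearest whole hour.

Audio total: 192 + 656 = 848 kbps = 0.848 Mbps.
Total bitrate: 0.89 + 0.848 = 1.738 Mbps.
Capacity: 256 GiB = 2,199,023 Mb.
Recording time: 2,199,023 / 1.738 = 1,265,261 s ≈ 351 hours.

351 hours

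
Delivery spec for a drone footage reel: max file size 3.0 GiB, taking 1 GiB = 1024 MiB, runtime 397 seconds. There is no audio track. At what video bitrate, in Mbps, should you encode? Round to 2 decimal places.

64.91 Mbps

Budget: 3.0 GiB = 25769.8 Mb.
Total bitrate budget: 25769.8 Mb / 397 s = 64.911 Mbps.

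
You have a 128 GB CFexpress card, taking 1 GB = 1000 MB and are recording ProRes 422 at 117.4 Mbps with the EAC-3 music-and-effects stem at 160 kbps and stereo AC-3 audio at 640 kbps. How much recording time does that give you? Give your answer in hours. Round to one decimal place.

2.4 hours

Audio total: 160 + 640 = 800 kbps = 0.800 Mbps.
Total bitrate: 117.4 + 0.800 = 118.200 Mbps.
Capacity: 128 GB = 1,024,000 Mb.
Recording time: 1,024,000 / 118.200 = 8,663 s ≈ 2.41 hours.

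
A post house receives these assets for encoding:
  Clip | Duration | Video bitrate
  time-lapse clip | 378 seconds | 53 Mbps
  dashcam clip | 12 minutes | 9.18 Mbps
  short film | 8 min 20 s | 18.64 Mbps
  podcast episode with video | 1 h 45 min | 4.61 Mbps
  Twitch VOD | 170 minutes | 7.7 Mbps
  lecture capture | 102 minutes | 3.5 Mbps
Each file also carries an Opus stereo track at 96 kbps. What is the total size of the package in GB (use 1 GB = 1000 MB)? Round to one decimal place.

20.9 GB

Audio: 96 kbps = 0.096 Mbps.
time-lapse clip: 53.096 Mbps × 378 s = 20070.3 Mb
dashcam clip: 9.276 Mbps × 720 s = 6678.7 Mb
short film: 18.736 Mbps × 500 s = 9368.0 Mb
podcast episode with video: 4.706 Mbps × 6300 s = 29647.8 Mb
Twitch VOD: 7.796 Mbps × 10200 s = 79519.2 Mb
lecture capture: 3.596 Mbps × 6120 s = 22007.5 Mb
Total: 167291.5 Mb = 20911.4 MB.
= 20.91 GB.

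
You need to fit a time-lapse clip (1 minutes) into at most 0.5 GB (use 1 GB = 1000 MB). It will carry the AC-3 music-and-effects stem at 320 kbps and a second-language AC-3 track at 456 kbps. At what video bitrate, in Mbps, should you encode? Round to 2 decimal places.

65.89 Mbps

Budget: 0.5 GB = 4000.0 Mb.
Total bitrate budget: 4000.0 Mb / 60 s = 66.667 Mbps.
Audio total: 320 + 456 = 776 kbps = 0.776 Mbps.
Video: 66.667 − 0.776 = 65.891 Mbps.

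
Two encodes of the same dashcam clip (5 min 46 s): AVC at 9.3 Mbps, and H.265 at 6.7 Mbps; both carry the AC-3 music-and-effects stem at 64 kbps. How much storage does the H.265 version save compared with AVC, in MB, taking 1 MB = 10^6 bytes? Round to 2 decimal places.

112.45 MB

5 min 46 s = 346 s
Audio: 64 kbps = 0.064 Mbps.
AVC: 9.364 Mbps × 346 s = 3239.9 Mb = 404.993 MB.
H.265: 6.764 Mbps × 346 s = 2340.3 Mb = 292.543 MB.
Saving: 404.993 − 292.543 = 112.450 MB.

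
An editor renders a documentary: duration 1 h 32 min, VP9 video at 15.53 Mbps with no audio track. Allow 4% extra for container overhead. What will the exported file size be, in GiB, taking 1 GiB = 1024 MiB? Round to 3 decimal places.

1 h 32 min = 92 min = 5520 s
Total bitrate: 15.53 Mbps.
Stream data: 15.530 Mbps × 5520 s = 85725.6 Mb.
With 4% container overhead: ×1.04.
89,155 Mb = 11,144,328,000 bytes ÷ 1,073,741,824 = 10.38 GiB.

10.379 GiB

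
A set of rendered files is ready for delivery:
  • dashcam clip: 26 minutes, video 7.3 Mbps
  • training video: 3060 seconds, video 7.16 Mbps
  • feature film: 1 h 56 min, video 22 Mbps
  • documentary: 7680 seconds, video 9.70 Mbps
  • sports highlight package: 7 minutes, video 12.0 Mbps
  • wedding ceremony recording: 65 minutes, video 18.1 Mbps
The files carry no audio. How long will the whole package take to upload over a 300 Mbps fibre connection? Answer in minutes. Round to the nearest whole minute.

dashcam clip: 7.300 Mbps × 1560 s = 11388.0 Mb
training video: 7.160 Mbps × 3060 s = 21909.6 Mb
feature film: 22.000 Mbps × 6960 s = 153120.0 Mb
documentary: 9.700 Mbps × 7680 s = 74496.0 Mb
sports highlight package: 12.000 Mbps × 420 s = 5040.0 Mb
wedding ceremony recording: 18.100 Mbps × 3900 s = 70590.0 Mb
Total: 336543.6 Mb = 42067.9 MB.
At 300 Mbps: 336543.6 / 300 = 1122 s ≈ 18.7 minutes.

19 minutes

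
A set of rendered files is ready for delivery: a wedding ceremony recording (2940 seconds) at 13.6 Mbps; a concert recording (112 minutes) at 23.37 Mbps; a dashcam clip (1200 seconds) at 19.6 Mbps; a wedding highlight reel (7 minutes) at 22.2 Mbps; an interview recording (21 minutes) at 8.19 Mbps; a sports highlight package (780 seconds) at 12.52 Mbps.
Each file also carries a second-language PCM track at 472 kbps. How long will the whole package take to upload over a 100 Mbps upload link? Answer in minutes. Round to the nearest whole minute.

43 minutes

Audio: 472 kbps = 0.472 Mbps.
wedding ceremony recording: 14.072 Mbps × 2940 s = 41371.7 Mb
concert recording: 23.842 Mbps × 6720 s = 160218.2 Mb
dashcam clip: 20.072 Mbps × 1200 s = 24086.4 Mb
wedding highlight reel: 22.672 Mbps × 420 s = 9522.2 Mb
interview recording: 8.662 Mbps × 1260 s = 10914.1 Mb
sports highlight package: 12.992 Mbps × 780 s = 10133.8 Mb
Total: 256246.4 Mb = 32030.8 MB.
At 100 Mbps: 256246.4 / 100 = 2562 s ≈ 42.7 minutes.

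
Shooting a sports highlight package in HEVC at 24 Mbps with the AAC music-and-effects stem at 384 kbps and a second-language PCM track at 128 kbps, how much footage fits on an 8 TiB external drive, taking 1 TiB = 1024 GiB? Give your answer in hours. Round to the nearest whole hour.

Audio total: 384 + 128 = 512 kbps = 0.512 Mbps.
Total bitrate: 24 + 0.512 = 24.512 Mbps.
Capacity: 8 TiB = 70,368,744 Mb.
Recording time: 70,368,744 / 24.512 = 2,870,788 s ≈ 797 hours.

797 hours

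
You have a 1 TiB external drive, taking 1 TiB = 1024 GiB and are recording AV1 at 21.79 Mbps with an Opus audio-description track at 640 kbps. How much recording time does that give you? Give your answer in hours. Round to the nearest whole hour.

109 hours

Audio: 640 kbps = 0.640 Mbps.
Total bitrate: 21.79 + 0.640 = 22.430 Mbps.
Capacity: 1 TiB = 8,796,093 Mb.
Recording time: 8,796,093 / 22.430 = 392,158 s ≈ 109 hours.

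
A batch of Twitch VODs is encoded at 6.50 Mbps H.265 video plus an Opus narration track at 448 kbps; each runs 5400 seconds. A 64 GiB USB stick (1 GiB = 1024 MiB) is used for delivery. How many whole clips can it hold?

14

Audio: 448 kbps = 0.448 Mbps.
Total bitrate: 6.948 Mbps.
Per item: 6.948 Mbps × 5400 s = 37,519 Mb = 4,690 MB.
Capacity: 64 GiB = 549,756 Mb; 14.65 items → 14 complete.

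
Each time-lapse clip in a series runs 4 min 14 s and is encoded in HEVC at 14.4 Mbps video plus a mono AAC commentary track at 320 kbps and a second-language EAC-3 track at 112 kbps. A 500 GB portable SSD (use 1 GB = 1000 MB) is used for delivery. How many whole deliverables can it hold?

4 min 14 s = 254 s
Audio total: 320 + 112 = 432 kbps = 0.432 Mbps.
Total bitrate: 14.832 Mbps.
Per item: 14.832 Mbps × 254 s = 3,767 Mb = 470.9 MB.
Capacity: 500 GB = 4,000,000 Mb; 1061.76 items → 1061 complete.

1061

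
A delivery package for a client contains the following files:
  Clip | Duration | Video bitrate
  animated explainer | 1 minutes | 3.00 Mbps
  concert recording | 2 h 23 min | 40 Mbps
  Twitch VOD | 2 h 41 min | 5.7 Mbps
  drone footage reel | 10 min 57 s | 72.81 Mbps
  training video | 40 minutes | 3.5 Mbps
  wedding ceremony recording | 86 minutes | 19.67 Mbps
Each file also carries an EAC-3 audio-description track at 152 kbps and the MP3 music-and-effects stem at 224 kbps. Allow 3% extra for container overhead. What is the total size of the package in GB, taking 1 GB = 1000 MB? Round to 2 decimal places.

Audio total: 152 + 224 = 376 kbps = 0.376 Mbps.
animated explainer: 3.376 Mbps × 60 s × 1.03 = 208.6 Mb
concert recording: 40.376 Mbps × 8580 s × 1.03 = 356818.9 Mb
Twitch VOD: 6.076 Mbps × 9660 s × 1.03 = 60455.0 Mb
drone footage reel: 73.186 Mbps × 657 s × 1.03 = 49525.7 Mb
training video: 3.876 Mbps × 2400 s × 1.03 = 9581.5 Mb
wedding ceremony recording: 20.046 Mbps × 5160 s × 1.03 = 106540.5 Mb
Total: 583130.1 Mb = 72891.3 MB.
= 72.89 GB.

72.89 GB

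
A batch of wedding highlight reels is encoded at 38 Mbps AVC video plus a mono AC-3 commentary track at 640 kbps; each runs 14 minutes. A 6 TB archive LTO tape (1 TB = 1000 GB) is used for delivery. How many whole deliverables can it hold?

1478

14 min = 840 s
Audio: 640 kbps = 0.640 Mbps.
Total bitrate: 38.640 Mbps.
Per item: 38.640 Mbps × 840 s = 32,458 Mb = 4,057 MB.
Capacity: 6 TB = 48,000,000 Mb; 1478.85 items → 1478 complete.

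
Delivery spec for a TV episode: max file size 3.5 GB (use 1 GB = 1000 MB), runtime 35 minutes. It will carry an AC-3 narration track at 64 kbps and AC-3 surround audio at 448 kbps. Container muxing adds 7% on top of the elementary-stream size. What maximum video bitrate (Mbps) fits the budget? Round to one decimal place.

11.9 Mbps

Budget: 3.5 GB = 28000.0 Mb.
Stream payload after overhead: 28000.0 / 1.07 = 26168.2 Mb.
35 min = 2100 s
Total bitrate budget: 26168.2 Mb / 2100 s = 12.461 Mbps.
Audio total: 64 + 448 = 512 kbps = 0.512 Mbps.
Video: 12.461 − 0.512 = 11.949 Mbps.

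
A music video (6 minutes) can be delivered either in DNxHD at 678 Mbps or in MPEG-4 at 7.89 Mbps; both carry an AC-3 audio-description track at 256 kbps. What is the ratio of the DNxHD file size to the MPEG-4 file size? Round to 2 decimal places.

6 min = 360 s
Audio: 256 kbps = 0.256 Mbps.
DNxHD: 678.256 Mbps × 360 s = 244172.2 Mb = 28.425 GiB.
MPEG-4: 8.146 Mbps × 360 s = 2932.6 Mb = 0.341 GiB.
Ratio: 28.425 / 0.341 = 83.262.

83.26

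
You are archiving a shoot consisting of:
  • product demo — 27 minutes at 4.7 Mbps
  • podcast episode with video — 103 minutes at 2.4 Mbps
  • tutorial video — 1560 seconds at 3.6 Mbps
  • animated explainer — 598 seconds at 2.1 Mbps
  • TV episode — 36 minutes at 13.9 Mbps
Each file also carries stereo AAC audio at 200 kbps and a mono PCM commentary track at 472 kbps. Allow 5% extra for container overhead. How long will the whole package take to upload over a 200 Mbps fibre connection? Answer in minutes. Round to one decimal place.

Audio total: 200 + 472 = 672 kbps = 0.672 Mbps.
product demo: 5.372 Mbps × 1620 s × 1.05 = 9137.8 Mb
podcast episode with video: 3.072 Mbps × 6180 s × 1.05 = 19934.2 Mb
tutorial video: 4.272 Mbps × 1560 s × 1.05 = 6997.5 Mb
animated explainer: 2.772 Mbps × 598 s × 1.05 = 1740.5 Mb
TV episode: 14.572 Mbps × 2160 s × 1.05 = 33049.3 Mb
Total: 70859.4 Mb = 8857.4 MB.
At 200 Mbps: 70859.4 / 200 = 354 s ≈ 5.9 minutes.

5.9 minutes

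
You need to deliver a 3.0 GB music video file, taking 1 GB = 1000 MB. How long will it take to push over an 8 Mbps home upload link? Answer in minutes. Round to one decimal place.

50.0 minutes

File: 3.0 GB = 24000.0 Mb.
At 8 Mbps: 24000.0 / 8 = 3000.0 s ≈ 50 minutes.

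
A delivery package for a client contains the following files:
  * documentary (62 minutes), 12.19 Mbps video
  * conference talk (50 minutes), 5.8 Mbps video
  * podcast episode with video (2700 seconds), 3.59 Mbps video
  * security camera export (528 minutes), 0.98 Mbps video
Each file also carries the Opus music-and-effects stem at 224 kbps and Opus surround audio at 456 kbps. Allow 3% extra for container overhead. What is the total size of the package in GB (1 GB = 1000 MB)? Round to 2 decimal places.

16.92 GB

Audio total: 224 + 456 = 680 kbps = 0.680 Mbps.
documentary: 12.870 Mbps × 3720 s × 1.03 = 49312.7 Mb
conference talk: 6.480 Mbps × 3000 s × 1.03 = 20023.2 Mb
podcast episode with video: 4.270 Mbps × 2700 s × 1.03 = 11874.9 Mb
security camera export: 1.660 Mbps × 31680 s × 1.03 = 54166.5 Mb
Total: 135377.2 Mb = 16922.2 MB.
= 16.92 GB.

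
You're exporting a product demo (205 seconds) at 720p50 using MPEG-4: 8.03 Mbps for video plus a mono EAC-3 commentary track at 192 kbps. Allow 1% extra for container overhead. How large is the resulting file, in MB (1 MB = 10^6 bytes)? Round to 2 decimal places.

212.80 MB

Audio: 192 kbps = 0.192 Mbps.
Total bitrate: 8.03 + 0.192 = 8.222 Mbps.
Stream data: 8.222 Mbps × 205 s = 1685.5 Mb.
With 1% container overhead: ×1.01.
1,702 Mb ÷ 8 = 212.8 MB → 212.8 MB.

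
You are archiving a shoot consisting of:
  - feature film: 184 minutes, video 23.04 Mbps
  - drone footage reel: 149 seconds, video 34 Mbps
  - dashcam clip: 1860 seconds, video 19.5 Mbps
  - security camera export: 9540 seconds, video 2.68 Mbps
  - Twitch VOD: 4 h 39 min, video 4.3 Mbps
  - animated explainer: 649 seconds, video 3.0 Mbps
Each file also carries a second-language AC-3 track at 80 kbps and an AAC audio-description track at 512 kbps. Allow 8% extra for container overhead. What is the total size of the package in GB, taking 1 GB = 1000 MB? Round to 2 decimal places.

56.55 GB

Audio total: 80 + 512 = 592 kbps = 0.592 Mbps.
feature film: 23.632 Mbps × 11040 s × 1.08 = 281769.1 Mb
drone footage reel: 34.592 Mbps × 149 s × 1.08 = 5566.5 Mb
dashcam clip: 20.092 Mbps × 1860 s × 1.08 = 40360.8 Mb
security camera export: 3.272 Mbps × 9540 s × 1.08 = 33712.1 Mb
Twitch VOD: 4.892 Mbps × 16740 s × 1.08 = 88443.4 Mb
animated explainer: 3.592 Mbps × 649 s × 1.08 = 2517.7 Mb
Total: 452369.6 Mb = 56546.2 MB.
= 56.55 GB.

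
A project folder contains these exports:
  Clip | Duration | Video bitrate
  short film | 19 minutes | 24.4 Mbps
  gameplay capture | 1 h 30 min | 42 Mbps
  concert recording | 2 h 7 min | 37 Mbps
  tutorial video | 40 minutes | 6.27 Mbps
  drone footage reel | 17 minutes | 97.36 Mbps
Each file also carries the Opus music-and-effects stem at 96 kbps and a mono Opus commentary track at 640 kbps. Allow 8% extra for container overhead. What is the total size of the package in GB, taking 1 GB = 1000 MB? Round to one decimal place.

Audio total: 96 + 640 = 736 kbps = 0.736 Mbps.
short film: 25.136 Mbps × 1140 s × 1.08 = 30947.4 Mb
gameplay capture: 42.736 Mbps × 5400 s × 1.08 = 249236.4 Mb
concert recording: 37.736 Mbps × 7620 s × 1.08 = 310552.2 Mb
tutorial video: 7.006 Mbps × 2400 s × 1.08 = 18159.6 Mb
drone footage reel: 98.096 Mbps × 1020 s × 1.08 = 108062.6 Mb
Total: 716958.1 Mb = 89619.8 MB.
= 89.62 GB.

89.6 GB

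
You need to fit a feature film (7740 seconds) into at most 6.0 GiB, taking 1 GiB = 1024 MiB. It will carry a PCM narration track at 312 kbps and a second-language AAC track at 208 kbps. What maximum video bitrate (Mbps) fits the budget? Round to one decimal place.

Budget: 6.0 GiB = 51539.6 Mb.
Total bitrate budget: 51539.6 Mb / 7740 s = 6.659 Mbps.
Audio total: 312 + 208 = 520 kbps = 0.520 Mbps.
Video: 6.659 − 0.520 = 6.139 Mbps.

6.1 Mbps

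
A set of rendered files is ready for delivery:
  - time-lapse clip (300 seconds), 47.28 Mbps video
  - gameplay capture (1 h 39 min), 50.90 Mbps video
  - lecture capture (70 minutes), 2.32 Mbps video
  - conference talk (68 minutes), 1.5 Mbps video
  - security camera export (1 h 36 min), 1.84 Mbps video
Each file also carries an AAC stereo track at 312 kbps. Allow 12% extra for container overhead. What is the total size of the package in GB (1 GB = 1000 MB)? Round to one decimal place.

48.9 GB

Audio: 312 kbps = 0.312 Mbps.
time-lapse clip: 47.592 Mbps × 300 s × 1.12 = 15990.9 Mb
gameplay capture: 51.212 Mbps × 5940 s × 1.12 = 340703.2 Mb
lecture capture: 2.632 Mbps × 4200 s × 1.12 = 12380.9 Mb
conference talk: 1.812 Mbps × 4080 s × 1.12 = 8280.1 Mb
security camera export: 2.152 Mbps × 5760 s × 1.12 = 13883.0 Mb
Total: 391238.1 Mb = 48904.8 MB.
= 48.90 GB.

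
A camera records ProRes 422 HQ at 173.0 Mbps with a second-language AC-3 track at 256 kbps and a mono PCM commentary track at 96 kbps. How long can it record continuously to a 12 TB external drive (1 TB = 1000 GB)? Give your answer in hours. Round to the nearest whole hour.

154 hours

Audio total: 256 + 96 = 352 kbps = 0.352 Mbps.
Total bitrate: 173.0 + 0.352 = 173.352 Mbps.
Capacity: 12 TB = 96,000,000 Mb.
Recording time: 96,000,000 / 173.352 = 553,787 s ≈ 154 hours.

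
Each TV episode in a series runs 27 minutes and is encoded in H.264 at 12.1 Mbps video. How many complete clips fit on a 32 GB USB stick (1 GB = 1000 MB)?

13

27 min = 1620 s
Per item: 12.100 Mbps × 1620 s = 19,602 Mb = 2,450 MB.
Capacity: 32 GB = 256,000 Mb; 13.06 items → 13 complete.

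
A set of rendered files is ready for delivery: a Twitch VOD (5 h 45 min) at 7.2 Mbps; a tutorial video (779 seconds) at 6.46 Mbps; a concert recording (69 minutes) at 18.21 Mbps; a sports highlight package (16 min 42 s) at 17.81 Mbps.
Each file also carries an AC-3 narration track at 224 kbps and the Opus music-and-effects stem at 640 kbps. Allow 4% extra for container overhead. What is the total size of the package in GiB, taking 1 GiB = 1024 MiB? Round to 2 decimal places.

Audio total: 224 + 640 = 864 kbps = 0.864 Mbps.
Twitch VOD: 8.064 Mbps × 20700 s × 1.04 = 173601.8 Mb
tutorial video: 7.324 Mbps × 779 s × 1.04 = 5933.6 Mb
concert recording: 19.074 Mbps × 4140 s × 1.04 = 82125.0 Mb
sports highlight package: 18.674 Mbps × 1002 s × 1.04 = 19459.8 Mb
Total: 281120.2 Mb = 35140.0 MB.
= 32.73 GiB.

32.73 GiB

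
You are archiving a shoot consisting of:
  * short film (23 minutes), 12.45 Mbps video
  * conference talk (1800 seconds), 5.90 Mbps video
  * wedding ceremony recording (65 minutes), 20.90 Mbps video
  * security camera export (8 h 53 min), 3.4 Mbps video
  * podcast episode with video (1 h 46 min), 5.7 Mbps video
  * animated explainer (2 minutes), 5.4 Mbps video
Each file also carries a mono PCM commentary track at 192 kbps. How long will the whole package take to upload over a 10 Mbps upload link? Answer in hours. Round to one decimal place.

Audio: 192 kbps = 0.192 Mbps.
short film: 12.642 Mbps × 1380 s = 17446.0 Mb
conference talk: 6.092 Mbps × 1800 s = 10965.6 Mb
wedding ceremony recording: 21.092 Mbps × 3900 s = 82258.8 Mb
security camera export: 3.592 Mbps × 31980 s = 114872.2 Mb
podcast episode with video: 5.892 Mbps × 6360 s = 37473.1 Mb
animated explainer: 5.592 Mbps × 120 s = 671.0 Mb
Total: 263686.7 Mb = 32960.8 MB.
At 10 Mbps: 263686.7 / 10 = 26369 s ≈ 7.32 hours.

7.3 hours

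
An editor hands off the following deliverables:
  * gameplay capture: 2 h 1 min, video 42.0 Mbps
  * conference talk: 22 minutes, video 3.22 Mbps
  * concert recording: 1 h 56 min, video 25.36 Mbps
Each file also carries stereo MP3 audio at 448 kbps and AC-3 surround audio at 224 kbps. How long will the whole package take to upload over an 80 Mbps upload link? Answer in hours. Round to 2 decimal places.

1.72 hours

Audio total: 448 + 224 = 672 kbps = 0.672 Mbps.
gameplay capture: 42.672 Mbps × 7260 s = 309798.7 Mb
conference talk: 3.892 Mbps × 1320 s = 5137.4 Mb
concert recording: 26.032 Mbps × 6960 s = 181182.7 Mb
Total: 496118.9 Mb = 62014.9 MB.
At 80 Mbps: 496118.9 / 80 = 6201 s ≈ 1.72 hours.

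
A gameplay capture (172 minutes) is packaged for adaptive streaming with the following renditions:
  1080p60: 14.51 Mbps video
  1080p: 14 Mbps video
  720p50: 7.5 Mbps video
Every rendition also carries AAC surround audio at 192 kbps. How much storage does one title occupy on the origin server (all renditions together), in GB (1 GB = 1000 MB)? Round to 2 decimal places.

172 min = 10320 s
Audio: 192 kbps = 0.192 Mbps.
Sum of rendition bitrates: (14.51+0.192) + (14+0.192) + (7.5+0.192) = 36.586 Mbps.
× 10320 s = 377,568 Mb = 47,196 MB = 47.20 GB.

47.20 GB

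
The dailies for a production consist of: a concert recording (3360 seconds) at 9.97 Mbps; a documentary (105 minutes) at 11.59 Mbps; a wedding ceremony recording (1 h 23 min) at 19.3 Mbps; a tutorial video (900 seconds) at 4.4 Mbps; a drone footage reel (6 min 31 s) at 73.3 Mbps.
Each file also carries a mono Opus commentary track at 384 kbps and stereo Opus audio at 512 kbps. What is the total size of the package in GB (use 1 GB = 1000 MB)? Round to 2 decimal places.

Audio total: 384 + 512 = 896 kbps = 0.896 Mbps.
concert recording: 10.866 Mbps × 3360 s = 36509.8 Mb
documentary: 12.486 Mbps × 6300 s = 78661.8 Mb
wedding ceremony recording: 20.196 Mbps × 4980 s = 100576.1 Mb
tutorial video: 5.296 Mbps × 900 s = 4766.4 Mb
drone footage reel: 74.196 Mbps × 391 s = 29010.6 Mb
Total: 249524.7 Mb = 31190.6 MB.
= 31.19 GB.

31.19 GB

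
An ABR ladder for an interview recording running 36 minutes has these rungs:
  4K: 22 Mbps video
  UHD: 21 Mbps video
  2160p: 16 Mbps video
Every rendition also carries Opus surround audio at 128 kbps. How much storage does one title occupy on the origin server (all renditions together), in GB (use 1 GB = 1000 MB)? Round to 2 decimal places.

16.03 GB

36 min = 2160 s
Audio: 128 kbps = 0.128 Mbps.
Sum of rendition bitrates: (22+0.128) + (21+0.128) + (16+0.128) = 59.384 Mbps.
× 2160 s = 128,269 Mb = 16,034 MB = 16.03 GB.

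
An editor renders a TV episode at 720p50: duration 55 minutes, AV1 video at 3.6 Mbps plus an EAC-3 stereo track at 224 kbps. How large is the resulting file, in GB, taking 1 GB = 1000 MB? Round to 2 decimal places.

1.58 GB

55 min = 3300 s
Audio: 224 kbps = 0.224 Mbps.
Total bitrate: 3.6 + 0.224 = 3.824 Mbps.
Stream data: 3.824 Mbps × 3300 s = 12619.2 Mb.
12,619 Mb ÷ 8 = 1,577 MB → 1.577 GB.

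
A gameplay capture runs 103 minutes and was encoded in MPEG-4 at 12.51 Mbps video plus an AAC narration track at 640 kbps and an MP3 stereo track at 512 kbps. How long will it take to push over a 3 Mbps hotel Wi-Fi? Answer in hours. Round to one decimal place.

7.8 hours

103 min = 6180 s
Audio total: 640 + 512 = 1152 kbps = 1.152 Mbps.
Total bitrate: 13.662 Mbps.
File: 13.662 Mbps × 6180 s = 84431.2 Mb.
At 3 Mbps: 84431.2 / 3 = 28143.7 s ≈ 7.82 hours.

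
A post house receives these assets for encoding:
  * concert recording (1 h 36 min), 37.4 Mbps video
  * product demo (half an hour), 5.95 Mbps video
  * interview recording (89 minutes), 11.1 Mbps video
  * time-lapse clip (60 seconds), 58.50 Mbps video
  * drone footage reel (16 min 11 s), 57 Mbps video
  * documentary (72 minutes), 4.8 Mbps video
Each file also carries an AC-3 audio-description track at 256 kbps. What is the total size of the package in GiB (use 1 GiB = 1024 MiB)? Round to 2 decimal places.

43.04 GiB

Audio: 256 kbps = 0.256 Mbps.
concert recording: 37.656 Mbps × 5760 s = 216898.6 Mb
product demo: 6.206 Mbps × 1800 s = 11170.8 Mb
interview recording: 11.356 Mbps × 5340 s = 60641.0 Mb
time-lapse clip: 58.756 Mbps × 60 s = 3525.4 Mb
drone footage reel: 57.256 Mbps × 971 s = 55595.6 Mb
documentary: 5.056 Mbps × 4320 s = 21841.9 Mb
Total: 369673.3 Mb = 46209.2 MB.
= 43.04 GiB.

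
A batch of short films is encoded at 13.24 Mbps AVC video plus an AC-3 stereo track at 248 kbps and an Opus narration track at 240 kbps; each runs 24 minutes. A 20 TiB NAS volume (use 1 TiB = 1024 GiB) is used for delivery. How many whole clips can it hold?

24 min = 1440 s
Audio total: 248 + 240 = 488 kbps = 0.488 Mbps.
Total bitrate: 13.728 Mbps.
Per item: 13.728 Mbps × 1440 s = 19,768 Mb = 2,471 MB.
Capacity: 20 TiB = 175,921,860 Mb; 8899.18 items → 8899 complete.

8899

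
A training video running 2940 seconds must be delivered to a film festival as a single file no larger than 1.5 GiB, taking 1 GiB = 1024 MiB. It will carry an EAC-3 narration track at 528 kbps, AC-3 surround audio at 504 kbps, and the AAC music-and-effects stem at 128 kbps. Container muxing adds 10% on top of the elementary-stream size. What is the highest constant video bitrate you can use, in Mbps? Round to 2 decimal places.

2.82 Mbps

Budget: 1.5 GiB = 12884.9 Mb.
Stream payload after overhead: 12884.9 / 1.10 = 11713.5 Mb.
Total bitrate budget: 11713.5 Mb / 2940 s = 3.984 Mbps.
Audio total: 528 + 504 + 128 = 1160 kbps = 1.160 Mbps.
Video: 3.984 − 1.160 = 2.824 Mbps.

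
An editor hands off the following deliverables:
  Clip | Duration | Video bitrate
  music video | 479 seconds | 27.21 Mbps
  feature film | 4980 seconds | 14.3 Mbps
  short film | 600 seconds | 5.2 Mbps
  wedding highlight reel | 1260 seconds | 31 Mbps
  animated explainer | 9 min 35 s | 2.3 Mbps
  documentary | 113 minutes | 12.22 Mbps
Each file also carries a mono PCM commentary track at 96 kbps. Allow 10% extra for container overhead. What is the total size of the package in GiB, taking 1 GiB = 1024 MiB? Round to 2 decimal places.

27.15 GiB

Audio: 96 kbps = 0.096 Mbps.
music video: 27.306 Mbps × 479 s × 1.10 = 14387.5 Mb
feature film: 14.396 Mbps × 4980 s × 1.10 = 78861.3 Mb
short film: 5.296 Mbps × 600 s × 1.10 = 3495.4 Mb
wedding highlight reel: 31.096 Mbps × 1260 s × 1.10 = 43099.1 Mb
animated explainer: 2.396 Mbps × 575 s × 1.10 = 1515.5 Mb
documentary: 12.316 Mbps × 6780 s × 1.10 = 91852.7 Mb
Total: 233211.4 Mb = 29151.4 MB.
= 27.15 GiB.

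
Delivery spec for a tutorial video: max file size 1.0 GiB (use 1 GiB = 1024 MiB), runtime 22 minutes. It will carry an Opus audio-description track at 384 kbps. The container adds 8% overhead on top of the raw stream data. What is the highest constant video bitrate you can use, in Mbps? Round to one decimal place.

5.6 Mbps

Budget: 1.0 GiB = 8589.9 Mb.
Stream payload after overhead: 8589.9 / 1.08 = 7953.6 Mb.
22 min = 1320 s
Total bitrate budget: 7953.6 Mb / 1320 s = 6.025 Mbps.
Audio: 384 kbps = 0.384 Mbps.
Video: 6.025 − 0.384 = 5.641 Mbps.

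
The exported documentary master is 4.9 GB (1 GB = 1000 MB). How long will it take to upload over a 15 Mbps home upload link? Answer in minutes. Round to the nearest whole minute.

File: 4.9 GB = 39200.0 Mb.
At 15 Mbps: 39200.0 / 15 = 2613.3 s ≈ 43.6 minutes.

44 minutes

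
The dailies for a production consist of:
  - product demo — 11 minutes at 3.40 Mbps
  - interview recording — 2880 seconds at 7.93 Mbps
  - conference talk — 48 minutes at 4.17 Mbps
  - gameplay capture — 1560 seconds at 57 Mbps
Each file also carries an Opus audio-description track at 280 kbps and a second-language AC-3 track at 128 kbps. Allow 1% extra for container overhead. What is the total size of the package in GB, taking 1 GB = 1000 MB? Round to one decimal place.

Audio total: 280 + 128 = 408 kbps = 0.408 Mbps.
product demo: 3.808 Mbps × 660 s × 1.01 = 2538.4 Mb
interview recording: 8.338 Mbps × 2880 s × 1.01 = 24253.6 Mb
conference talk: 4.578 Mbps × 2880 s × 1.01 = 13316.5 Mb
gameplay capture: 57.408 Mbps × 1560 s × 1.01 = 90452.0 Mb
Total: 130560.5 Mb = 16320.1 MB.
= 16.32 GB.

16.3 GB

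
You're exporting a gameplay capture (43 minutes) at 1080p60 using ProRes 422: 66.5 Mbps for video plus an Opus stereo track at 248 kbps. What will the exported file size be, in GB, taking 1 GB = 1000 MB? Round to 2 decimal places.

21.53 GB

43 min = 2580 s
Audio: 248 kbps = 0.248 Mbps.
Total bitrate: 66.5 + 0.248 = 66.748 Mbps.
Stream data: 66.748 Mbps × 2580 s = 172209.8 Mb.
172,210 Mb ÷ 8 = 21,526 MB → 21.53 GB.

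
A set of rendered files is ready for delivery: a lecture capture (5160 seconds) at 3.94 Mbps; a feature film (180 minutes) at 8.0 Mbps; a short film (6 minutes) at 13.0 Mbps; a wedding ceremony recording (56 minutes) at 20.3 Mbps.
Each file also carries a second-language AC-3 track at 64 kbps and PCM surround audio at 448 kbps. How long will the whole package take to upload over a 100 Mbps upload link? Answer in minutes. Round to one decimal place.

31.6 minutes

Audio total: 64 + 448 = 512 kbps = 0.512 Mbps.
lecture capture: 4.452 Mbps × 5160 s = 22972.3 Mb
feature film: 8.512 Mbps × 10800 s = 91929.6 Mb
short film: 13.512 Mbps × 360 s = 4864.3 Mb
wedding ceremony recording: 20.812 Mbps × 3360 s = 69928.3 Mb
Total: 189694.6 Mb = 23711.8 MB.
At 100 Mbps: 189694.6 / 100 = 1897 s ≈ 31.6 minutes.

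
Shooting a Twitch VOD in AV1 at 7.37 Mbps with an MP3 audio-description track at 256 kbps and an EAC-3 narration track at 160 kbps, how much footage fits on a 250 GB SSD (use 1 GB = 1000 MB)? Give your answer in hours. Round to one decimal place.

Audio total: 256 + 160 = 416 kbps = 0.416 Mbps.
Total bitrate: 7.37 + 0.416 = 7.786 Mbps.
Capacity: 250 GB = 2,000,000 Mb.
Recording time: 2,000,000 / 7.786 = 256,871 s ≈ 71.4 hours.

71.4 hours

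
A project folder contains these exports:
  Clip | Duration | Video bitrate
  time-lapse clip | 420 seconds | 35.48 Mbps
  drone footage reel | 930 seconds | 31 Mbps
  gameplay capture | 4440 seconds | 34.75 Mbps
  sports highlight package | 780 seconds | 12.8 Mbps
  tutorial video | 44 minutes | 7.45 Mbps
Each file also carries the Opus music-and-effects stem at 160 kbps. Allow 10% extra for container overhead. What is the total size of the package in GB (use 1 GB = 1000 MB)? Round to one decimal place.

31.5 GB

Audio: 160 kbps = 0.160 Mbps.
time-lapse clip: 35.640 Mbps × 420 s × 1.10 = 16465.7 Mb
drone footage reel: 31.160 Mbps × 930 s × 1.10 = 31876.7 Mb
gameplay capture: 34.910 Mbps × 4440 s × 1.10 = 170500.4 Mb
sports highlight package: 12.960 Mbps × 780 s × 1.10 = 11119.7 Mb
tutorial video: 7.610 Mbps × 2640 s × 1.10 = 22099.4 Mb
Total: 252061.9 Mb = 31507.7 MB.
= 31.51 GB.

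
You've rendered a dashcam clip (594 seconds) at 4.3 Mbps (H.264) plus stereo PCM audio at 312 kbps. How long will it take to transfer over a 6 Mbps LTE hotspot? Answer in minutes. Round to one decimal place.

Audio: 312 kbps = 0.312 Mbps.
Total bitrate: 4.612 Mbps.
File: 4.612 Mbps × 594 s = 2739.5 Mb.
At 6 Mbps: 2739.5 / 6 = 456.6 s ≈ 7.61 minutes.

7.6 minutes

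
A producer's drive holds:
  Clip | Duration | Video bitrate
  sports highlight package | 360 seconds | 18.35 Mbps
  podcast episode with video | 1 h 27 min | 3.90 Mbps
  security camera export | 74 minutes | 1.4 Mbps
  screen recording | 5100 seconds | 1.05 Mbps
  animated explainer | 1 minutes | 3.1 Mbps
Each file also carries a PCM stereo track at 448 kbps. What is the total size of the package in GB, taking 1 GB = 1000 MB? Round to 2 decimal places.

Audio: 448 kbps = 0.448 Mbps.
sports highlight package: 18.798 Mbps × 360 s = 6767.3 Mb
podcast episode with video: 4.348 Mbps × 5220 s = 22696.6 Mb
security camera export: 1.848 Mbps × 4440 s = 8205.1 Mb
screen recording: 1.498 Mbps × 5100 s = 7639.8 Mb
animated explainer: 3.548 Mbps × 60 s = 212.9 Mb
Total: 45521.6 Mb = 5690.2 MB.
= 5.690 GB.

5.69 GB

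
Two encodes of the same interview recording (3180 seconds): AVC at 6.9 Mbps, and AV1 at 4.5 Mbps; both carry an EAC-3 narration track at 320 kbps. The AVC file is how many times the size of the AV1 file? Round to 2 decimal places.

1.50

Audio: 320 kbps = 0.320 Mbps.
AVC: 7.220 Mbps × 3180 s = 22959.6 Mb = 2.673 GiB.
AV1: 4.820 Mbps × 3180 s = 15327.6 Mb = 1.784 GiB.
Ratio: 2.673 / 1.784 = 1.498.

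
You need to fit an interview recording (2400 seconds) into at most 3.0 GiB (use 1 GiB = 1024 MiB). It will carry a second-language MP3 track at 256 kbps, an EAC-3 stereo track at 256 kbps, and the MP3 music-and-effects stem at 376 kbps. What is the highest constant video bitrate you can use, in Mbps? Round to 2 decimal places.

Budget: 3.0 GiB = 25769.8 Mb.
Total bitrate budget: 25769.8 Mb / 2400 s = 10.737 Mbps.
Audio total: 256 + 256 + 376 = 888 kbps = 0.888 Mbps.
Video: 10.737 − 0.888 = 9.849 Mbps.

9.85 Mbps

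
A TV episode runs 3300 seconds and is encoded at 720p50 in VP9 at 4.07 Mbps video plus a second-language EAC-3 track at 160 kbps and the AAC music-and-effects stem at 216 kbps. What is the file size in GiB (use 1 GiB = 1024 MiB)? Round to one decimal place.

1.7 GiB

Audio total: 160 + 216 = 376 kbps = 0.376 Mbps.
Total bitrate: 4.07 + 0.376 = 4.446 Mbps.
Stream data: 4.446 Mbps × 3300 s = 14671.8 Mb.
14,672 Mb = 1,833,975,000 bytes ÷ 1,073,741,824 = 1.708 GiB.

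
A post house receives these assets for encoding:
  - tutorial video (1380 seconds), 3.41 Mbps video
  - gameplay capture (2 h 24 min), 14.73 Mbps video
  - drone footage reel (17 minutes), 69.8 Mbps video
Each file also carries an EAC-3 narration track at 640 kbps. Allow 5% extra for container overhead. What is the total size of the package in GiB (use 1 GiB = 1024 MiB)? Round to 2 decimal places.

25.70 GiB

Audio: 640 kbps = 0.640 Mbps.
tutorial video: 4.050 Mbps × 1380 s × 1.05 = 5868.4 Mb
gameplay capture: 15.370 Mbps × 8640 s × 1.05 = 139436.6 Mb
drone footage reel: 70.440 Mbps × 1020 s × 1.05 = 75441.2 Mb
Total: 220746.3 Mb = 27593.3 MB.
= 25.70 GiB.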